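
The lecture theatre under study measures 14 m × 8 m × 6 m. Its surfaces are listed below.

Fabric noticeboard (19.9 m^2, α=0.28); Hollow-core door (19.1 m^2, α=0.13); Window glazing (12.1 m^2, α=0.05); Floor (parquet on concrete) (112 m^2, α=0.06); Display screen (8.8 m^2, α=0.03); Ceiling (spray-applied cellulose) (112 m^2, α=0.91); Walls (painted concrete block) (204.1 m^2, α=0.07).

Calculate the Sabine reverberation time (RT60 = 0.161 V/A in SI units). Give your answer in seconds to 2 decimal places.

Total absorption A = 19.9·0.28 + 19.1·0.13 + 12.1·0.05 + 112·0.06 + 8.8·0.03 + 112·0.91 + 204.1·0.07
  = 5.572 + 2.483 + 0.605 + 6.720 + 0.264 + 101.920 + 14.287 = 131.851 m^2 sabins.
Room volume: 672 m³.
T = 0.161 V/A = 0.161·672/131.851 = 0.82 s.

0.82 sec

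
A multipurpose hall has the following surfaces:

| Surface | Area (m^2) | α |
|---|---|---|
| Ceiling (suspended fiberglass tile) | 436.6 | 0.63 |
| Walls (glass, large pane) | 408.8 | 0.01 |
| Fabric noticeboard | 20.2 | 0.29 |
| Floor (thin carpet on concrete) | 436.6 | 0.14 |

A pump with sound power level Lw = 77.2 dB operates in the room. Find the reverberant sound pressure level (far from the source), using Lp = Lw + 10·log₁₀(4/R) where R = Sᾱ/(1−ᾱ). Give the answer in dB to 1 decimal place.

56.5 dB

A = 346.128 sabins; S = 1302.2 m^2.
ᾱ = 346.128/1302.2 = 0.2658; R = Sᾱ/(1−ᾱ) = 346.128/(1−0.2658) = 471.436 m^2.
Lp = 77.2 + 10·log₁₀(4/471.436) = 77.2 + (-20.71) = 56.5 dB.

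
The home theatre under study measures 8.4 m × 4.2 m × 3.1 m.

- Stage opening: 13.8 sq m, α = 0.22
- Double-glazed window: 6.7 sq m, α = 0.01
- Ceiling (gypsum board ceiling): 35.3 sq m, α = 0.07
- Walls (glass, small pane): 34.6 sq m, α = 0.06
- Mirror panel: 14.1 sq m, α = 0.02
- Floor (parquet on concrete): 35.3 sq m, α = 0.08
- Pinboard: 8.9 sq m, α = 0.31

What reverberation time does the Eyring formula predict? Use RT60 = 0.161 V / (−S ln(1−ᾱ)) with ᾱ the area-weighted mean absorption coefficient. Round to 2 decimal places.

1.24 sec

S = Σ Sᵢ = 148.7 sq m.
Σ(Sᵢαᵢ) = 13.8×0.22 + 6.7×0.01 + 35.3×0.07 + 34.6×0.06 + 14.1×0.02 + 35.3×0.08 + 8.9×0.31 = 13.515.
Mean coefficient ᾱ = A/S = 0.0909.
−S·ln(1−ᾱ) = −148.7 × ln(1 − 0.0909) = 14.171.
V = 8.4 × 4.2 × 3.1 = 109.368 m³.
T = 0.161·V/[−S·ln(1−ᾱ)] = 0.161·109.368/14.171 = 1.24 s.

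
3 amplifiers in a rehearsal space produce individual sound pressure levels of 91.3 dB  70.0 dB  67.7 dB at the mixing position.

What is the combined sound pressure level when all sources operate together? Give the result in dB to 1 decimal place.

Converting to relative power and adding: 10^(91.3/10) + 10^(70.0/10) + 10^(67.7/10) = 1.365e+09.
L_total = 10·log₁₀(1.365e+09) = 91.4 dB.

91.4 dB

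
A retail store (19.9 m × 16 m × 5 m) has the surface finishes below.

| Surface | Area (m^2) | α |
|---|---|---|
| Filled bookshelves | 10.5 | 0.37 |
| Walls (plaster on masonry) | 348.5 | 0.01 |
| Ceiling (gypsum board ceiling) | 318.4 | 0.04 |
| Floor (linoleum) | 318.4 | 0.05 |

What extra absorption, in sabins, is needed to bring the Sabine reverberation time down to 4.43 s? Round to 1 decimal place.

Total absorption A₁ = 10.5×0.37 + 348.5×0.01 + 318.4×0.04 + 318.4×0.05
  = 3.885 + 3.485 + 12.736 + 15.920 = 36.026 m^2 sabins.
For T = 4.43 s, need A₂ = 0.161·V/T = 0.161·1592/4.43 = 57.858 sabins.
ΔA = A₂ − A₁ = 57.858 − 36.026 = 21.8 sabins.

21.8 sabins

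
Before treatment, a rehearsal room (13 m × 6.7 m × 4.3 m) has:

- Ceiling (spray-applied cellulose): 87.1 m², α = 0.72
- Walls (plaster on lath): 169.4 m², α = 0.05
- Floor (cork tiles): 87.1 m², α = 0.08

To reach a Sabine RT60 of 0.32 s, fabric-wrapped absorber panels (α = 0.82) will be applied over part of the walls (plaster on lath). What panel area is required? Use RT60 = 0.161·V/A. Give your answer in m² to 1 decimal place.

143.2

Total absorption A₁ = 87.1*0.72 + 169.4*0.05 + 87.1*0.08
  = 62.712 + 8.470 + 6.968 = 78.150 m² sabins.
Required A₂ = 0.161·374.53/0.32 = 188.435 sabins.
ΔA needed = 188.435 − 78.150 = 110.285 sabins.
Net gain per m²: Δα = 0.82 − 0.05 = 0.77.
Panel area = 110.285 / 0.77 = 143.2 m².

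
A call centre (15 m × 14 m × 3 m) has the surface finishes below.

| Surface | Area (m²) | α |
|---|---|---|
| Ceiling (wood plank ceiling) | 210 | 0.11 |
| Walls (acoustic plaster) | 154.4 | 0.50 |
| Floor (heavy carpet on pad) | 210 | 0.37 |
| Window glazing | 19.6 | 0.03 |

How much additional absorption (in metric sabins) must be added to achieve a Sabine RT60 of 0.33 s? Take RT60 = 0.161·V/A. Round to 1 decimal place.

Summing Sᵢαᵢ: 23.100 + 77.200 + 77.700 + 0.588 → A₁ = 178.588 sabins.
V = 630 m³. Required absorption A₂ = 0.161 × 630 / 0.33 = 307.364 sabins.
Shortfall: 307.364 − 178.588 = 128.8 sabins.

128.8 sabins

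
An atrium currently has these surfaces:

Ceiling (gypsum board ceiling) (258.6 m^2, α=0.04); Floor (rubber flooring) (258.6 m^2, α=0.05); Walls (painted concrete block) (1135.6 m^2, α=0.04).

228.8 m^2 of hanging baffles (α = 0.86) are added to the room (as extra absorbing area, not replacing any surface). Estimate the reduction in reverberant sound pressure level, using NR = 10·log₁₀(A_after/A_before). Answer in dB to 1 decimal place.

A_before = Σ Sᵢαᵢ = 258.6·0.04 + 258.6·0.05 + 1135.6·0.04 = 68.698 sabins.
Added absorption = 228.8 × 0.86 = 196.768 sabins.
A_after = 68.698 + 196.768 = 265.466 sabins.
NR = 10·log₁₀(265.466/68.698) = 5.9 dB.

5.9 dB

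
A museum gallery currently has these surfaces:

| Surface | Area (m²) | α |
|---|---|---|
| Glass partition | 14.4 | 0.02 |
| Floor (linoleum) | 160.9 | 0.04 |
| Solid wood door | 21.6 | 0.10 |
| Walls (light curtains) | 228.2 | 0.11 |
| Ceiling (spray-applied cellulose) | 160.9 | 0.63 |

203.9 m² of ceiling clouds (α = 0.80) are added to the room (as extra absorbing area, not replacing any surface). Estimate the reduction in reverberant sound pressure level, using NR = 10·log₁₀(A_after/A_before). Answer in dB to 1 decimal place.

Equivalent absorption area: A_before = 14.4×0.02 + 160.9×0.04 + 21.6×0.10 + 228.2×0.11 + 160.9×0.63 = 135.353 m².
Added absorption = 203.9 × 0.80 = 163.120 sabins.
New total A_after = 298.473 sabins.
Reduction = 10 log₁₀(A_after/A_before) = 10 log₁₀(2.2051) = 3.4 dB.

3.4 dB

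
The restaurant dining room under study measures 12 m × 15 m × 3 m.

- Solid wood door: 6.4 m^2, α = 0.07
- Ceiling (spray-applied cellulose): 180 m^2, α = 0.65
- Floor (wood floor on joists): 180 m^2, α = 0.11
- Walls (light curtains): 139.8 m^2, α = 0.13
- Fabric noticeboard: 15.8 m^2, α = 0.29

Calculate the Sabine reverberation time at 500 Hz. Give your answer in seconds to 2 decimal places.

A = Σ Sᵢαᵢ = 6.4·0.07 + 180·0.65 + 180·0.11 + 139.8·0.13 + 15.8·0.29 = 160.004 sabins.
Room volume: 540 m³.
Sabine: RT60 = 0.161 × 540 / 160.004 = 0.54 s.

0.54 s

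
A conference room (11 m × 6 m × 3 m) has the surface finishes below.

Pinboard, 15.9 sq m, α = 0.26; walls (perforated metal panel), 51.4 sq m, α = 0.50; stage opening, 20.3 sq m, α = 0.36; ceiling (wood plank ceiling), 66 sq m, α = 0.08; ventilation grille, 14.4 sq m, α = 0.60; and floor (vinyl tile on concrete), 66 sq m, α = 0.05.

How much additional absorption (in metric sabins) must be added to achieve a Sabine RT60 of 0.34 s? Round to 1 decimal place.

Summing Sᵢαᵢ: 4.134 + 25.700 + 7.308 + 5.280 + 8.640 + 3.300 → A₁ = 54.362 sabins.
Target A₂ = 0.161·198/0.34 = 93.759 sabins (V = 198 m³).
Shortfall: 93.759 − 54.362 = 39.4 sabins.

39.4 sabins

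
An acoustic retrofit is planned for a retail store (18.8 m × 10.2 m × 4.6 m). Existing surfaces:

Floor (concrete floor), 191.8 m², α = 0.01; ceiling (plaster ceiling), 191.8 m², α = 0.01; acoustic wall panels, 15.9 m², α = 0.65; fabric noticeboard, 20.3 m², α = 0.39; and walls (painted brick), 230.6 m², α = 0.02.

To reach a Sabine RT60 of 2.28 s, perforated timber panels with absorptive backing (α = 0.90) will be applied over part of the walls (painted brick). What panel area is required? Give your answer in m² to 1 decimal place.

40.4

Total absorption A₁ = 191.8×0.01 + 191.8×0.01 + 15.9×0.65 + 20.3×0.39 + 230.6×0.02
  = 1.918 + 1.918 + 10.335 + 7.917 + 4.612 = 26.700 m² sabins.
Required A₂ = 0.161·882.096/2.28 = 62.288 sabins.
Absorption to add: 62.288 − 26.700 = 35.588 sabins.
Net gain per m²: Δα = 0.90 − 0.02 = 0.88.
Panel area = 35.588 / 0.88 = 40.4 m².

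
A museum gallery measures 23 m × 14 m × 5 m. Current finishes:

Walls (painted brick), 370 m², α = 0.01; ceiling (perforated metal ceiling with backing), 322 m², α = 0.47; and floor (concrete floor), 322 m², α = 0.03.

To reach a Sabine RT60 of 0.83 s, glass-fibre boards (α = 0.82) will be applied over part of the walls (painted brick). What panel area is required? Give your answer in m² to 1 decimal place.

182.2

A₁ = Σ Sᵢαᵢ = 370*0.01 + 322*0.47 + 322*0.03 = 164.700 sabins.
V = 1610 m³. Target absorption A₂ = 0.161 × 1610 / 0.83 = 312.301 sabins.
ΔA needed = 312.301 − 164.700 = 147.601 sabins.
Net gain per m²: Δα = 0.82 − 0.01 = 0.81.
Panel area = 147.601 / 0.81 = 182.2 m².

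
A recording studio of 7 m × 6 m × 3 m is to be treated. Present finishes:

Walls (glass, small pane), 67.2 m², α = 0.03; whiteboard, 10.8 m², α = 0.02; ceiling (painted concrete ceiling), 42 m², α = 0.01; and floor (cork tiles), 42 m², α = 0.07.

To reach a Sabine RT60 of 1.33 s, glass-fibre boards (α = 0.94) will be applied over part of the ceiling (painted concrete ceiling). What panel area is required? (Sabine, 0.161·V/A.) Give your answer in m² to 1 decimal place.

10.4

Equivalent absorption area: A₁ = 67.2×0.03 + 10.8×0.02 + 42×0.01 + 42×0.07 = 5.592 m².
Required A₂ = 0.161·126/1.33 = 15.253 sabins.
Absorption to add: 15.253 − 5.592 = 9.661 sabins.
Each m² of panel replacing the ceiling (painted concrete ceiling) adds (0.94 − 0.01) = 0.93 sabins.
Area = ΔA/Δα = 9.661/0.93 = 10.4 m².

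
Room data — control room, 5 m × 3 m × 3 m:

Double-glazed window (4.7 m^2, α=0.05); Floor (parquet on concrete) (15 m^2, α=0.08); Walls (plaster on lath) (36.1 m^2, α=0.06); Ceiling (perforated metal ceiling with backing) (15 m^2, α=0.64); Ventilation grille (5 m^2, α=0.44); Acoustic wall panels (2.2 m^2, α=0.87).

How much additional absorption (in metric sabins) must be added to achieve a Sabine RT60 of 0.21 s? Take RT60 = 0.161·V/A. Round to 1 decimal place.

17.2 sabins

A₁ = Σ Sᵢαᵢ = 4.7*0.05 + 15*0.08 + 36.1*0.06 + 15*0.64 + 5*0.44 + 2.2*0.87 = 17.315 sabins.
Target A₂ = 0.161·45/0.21 = 34.500 sabins (V = 45 m³).
ΔA = A₂ − A₁ = 34.500 − 17.315 = 17.2 sabins.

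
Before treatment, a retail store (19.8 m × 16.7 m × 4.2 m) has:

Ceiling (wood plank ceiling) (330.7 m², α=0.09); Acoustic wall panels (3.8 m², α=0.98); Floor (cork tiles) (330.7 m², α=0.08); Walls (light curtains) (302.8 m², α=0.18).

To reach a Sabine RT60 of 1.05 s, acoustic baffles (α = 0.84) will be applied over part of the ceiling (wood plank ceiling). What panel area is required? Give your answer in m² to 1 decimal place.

Equivalent absorption area: A₁ = 330.7×0.09 + 3.8×0.98 + 330.7×0.08 + 302.8×0.18 = 114.447 m².
V = 1388.772 m³. Target absorption A₂ = 0.161 × 1388.772 / 1.05 = 212.945 sabins.
ΔA needed = 212.945 − 114.447 = 98.498 sabins.
Each m² of panel replacing the ceiling (wood plank ceiling) adds (0.84 − 0.09) = 0.75 sabins.
Panel area = 98.498 / 0.75 = 131.3 m².

131.3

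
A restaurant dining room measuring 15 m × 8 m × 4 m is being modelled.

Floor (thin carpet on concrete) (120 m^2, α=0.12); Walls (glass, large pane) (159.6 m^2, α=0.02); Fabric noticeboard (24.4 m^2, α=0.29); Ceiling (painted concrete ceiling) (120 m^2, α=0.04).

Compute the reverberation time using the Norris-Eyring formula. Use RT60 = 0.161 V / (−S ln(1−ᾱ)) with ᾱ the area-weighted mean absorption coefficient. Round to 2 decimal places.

S = Σ Sᵢ = 424.0 m^2.
Absorption A = 120·0.12 + 159.6·0.02 + 24.4·0.29 + 120·0.04 = 29.468 sabins.
ᾱ = 29.468 / 424.0 = 0.0695.
Eyring denominator: −S ln(1−ᾱ) = 30.542.
V = 15 × 8 × 4 = 480 m³.
RT60 = 0.161 × 480 / 30.542 = 2.53 s.

2.53 s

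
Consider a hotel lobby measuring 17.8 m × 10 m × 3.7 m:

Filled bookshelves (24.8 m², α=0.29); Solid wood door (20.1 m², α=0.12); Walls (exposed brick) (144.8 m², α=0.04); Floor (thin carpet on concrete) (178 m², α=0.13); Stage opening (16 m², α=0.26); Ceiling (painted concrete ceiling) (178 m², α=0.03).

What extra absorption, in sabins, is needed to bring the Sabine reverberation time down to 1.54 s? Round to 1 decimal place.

Total absorption A₁ = 24.8*0.29 + 20.1*0.12 + 144.8*0.04 + 178*0.13 + 16*0.26 + 178*0.03
  = 7.192 + 2.412 + 5.792 + 23.140 + 4.160 + 5.340 = 48.036 m² sabins.
For T = 1.54 s, need A₂ = 0.161·V/T = 0.161·658.6/1.54 = 68.854 sabins.
Additional absorption ΔA = 68.854 − 48.036 = 20.8 sabins.

20.8 sabins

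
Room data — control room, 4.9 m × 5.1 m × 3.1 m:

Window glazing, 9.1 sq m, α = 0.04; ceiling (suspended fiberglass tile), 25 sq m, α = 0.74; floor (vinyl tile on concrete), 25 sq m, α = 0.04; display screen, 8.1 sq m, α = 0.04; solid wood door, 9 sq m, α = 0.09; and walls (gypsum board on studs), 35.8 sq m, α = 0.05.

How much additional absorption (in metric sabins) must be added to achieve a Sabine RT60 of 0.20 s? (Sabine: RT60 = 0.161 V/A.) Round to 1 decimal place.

39.6 sabins

A₁ = Σ Sᵢαᵢ = 9.1*0.04 + 25*0.74 + 25*0.04 + 8.1*0.04 + 9*0.09 + 35.8*0.05 = 22.788 sabins.
V = 77.469 m³. Required absorption A₂ = 0.161 × 77.469 / 0.20 = 62.363 sabins.
Shortfall: 62.363 − 22.788 = 39.6 sabins.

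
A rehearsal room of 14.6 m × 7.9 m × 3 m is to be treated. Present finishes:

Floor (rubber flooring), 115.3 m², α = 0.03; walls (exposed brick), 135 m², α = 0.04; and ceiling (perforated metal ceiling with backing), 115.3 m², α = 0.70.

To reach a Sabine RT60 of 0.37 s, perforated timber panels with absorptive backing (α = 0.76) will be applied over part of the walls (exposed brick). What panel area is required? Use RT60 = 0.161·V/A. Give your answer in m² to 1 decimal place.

A₁ = Σ Sᵢαᵢ = 115.3×0.03 + 135×0.04 + 115.3×0.70 = 89.569 sabins.
Required A₂ = 0.161·346.02/0.37 = 150.565 sabins.
Absorption to add: 150.565 − 89.569 = 60.996 sabins.
Net gain per m²: Δα = 0.76 − 0.04 = 0.72.
Panel area = 60.996 / 0.72 = 84.7 m².

84.7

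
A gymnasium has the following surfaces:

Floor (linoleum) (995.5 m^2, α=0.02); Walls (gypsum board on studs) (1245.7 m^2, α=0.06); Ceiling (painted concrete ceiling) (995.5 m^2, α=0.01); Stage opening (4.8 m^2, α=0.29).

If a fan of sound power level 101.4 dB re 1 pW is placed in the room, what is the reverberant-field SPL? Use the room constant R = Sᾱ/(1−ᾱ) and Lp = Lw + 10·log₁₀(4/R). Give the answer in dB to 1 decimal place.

Σ(Sᵢαᵢ) = 995.5·0.02 + 1245.7·0.06 + 995.5·0.01 + 4.8·0.29 = 105.999; total area S = 3241.5 m^2.
ᾱ = 0.0327, so room constant R = A/(1−ᾱ) = 109.582 m^2.
Lp = Lw + 10 log₁₀(4/R) = 101.4 -14.38 = 87.0 dB.

87.0 dB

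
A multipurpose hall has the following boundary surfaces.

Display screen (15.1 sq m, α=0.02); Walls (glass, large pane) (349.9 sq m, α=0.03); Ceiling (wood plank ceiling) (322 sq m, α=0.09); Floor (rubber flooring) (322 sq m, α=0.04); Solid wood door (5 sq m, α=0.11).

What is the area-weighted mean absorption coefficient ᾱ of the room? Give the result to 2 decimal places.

S = Σ Sᵢ = 15.1 + 349.9 + 322 + 322 + 5 = 1014.0 sq m.
A = 15.1·0.02 + 349.9·0.03 + 322·0.09 + 322·0.04 + 5·0.11 = 53.209 sabins.
ᾱ = 53.209 / 1014.0 = 0.05.

0.05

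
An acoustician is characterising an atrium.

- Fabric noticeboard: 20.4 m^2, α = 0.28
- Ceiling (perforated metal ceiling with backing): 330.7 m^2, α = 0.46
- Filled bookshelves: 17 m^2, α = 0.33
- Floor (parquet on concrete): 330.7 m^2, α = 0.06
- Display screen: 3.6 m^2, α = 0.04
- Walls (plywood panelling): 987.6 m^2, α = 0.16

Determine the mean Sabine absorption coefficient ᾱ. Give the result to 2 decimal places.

0.20

Total surface area S = 1690.0 m^2.
Weighted sum Σ Sα = 341.446.
ᾱ = A/S = 0.20.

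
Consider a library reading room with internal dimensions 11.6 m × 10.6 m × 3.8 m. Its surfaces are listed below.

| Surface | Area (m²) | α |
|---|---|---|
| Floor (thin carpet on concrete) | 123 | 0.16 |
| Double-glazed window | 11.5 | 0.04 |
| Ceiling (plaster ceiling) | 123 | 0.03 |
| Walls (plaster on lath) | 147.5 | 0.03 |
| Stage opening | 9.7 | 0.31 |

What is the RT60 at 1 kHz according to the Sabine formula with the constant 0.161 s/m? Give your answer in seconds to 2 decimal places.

A = Σ Sᵢαᵢ = 123*0.16 + 11.5*0.04 + 123*0.03 + 147.5*0.03 + 9.7*0.31 = 31.262 sabins.
V = 11.6·10.6·3.8 = 467.248 m³.
Sabine: RT60 = 0.161 × 467.248 / 31.262 = 2.41 s.

2.41 seconds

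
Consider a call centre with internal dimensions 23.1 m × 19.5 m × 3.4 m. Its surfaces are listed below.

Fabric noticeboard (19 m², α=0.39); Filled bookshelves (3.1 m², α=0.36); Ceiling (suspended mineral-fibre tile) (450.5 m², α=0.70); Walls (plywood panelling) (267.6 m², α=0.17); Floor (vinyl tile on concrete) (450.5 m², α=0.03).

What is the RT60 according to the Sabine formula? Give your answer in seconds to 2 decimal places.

0.64 sec

Equivalent absorption area: A = 19×0.39 + 3.1×0.36 + 450.5×0.70 + 267.6×0.17 + 450.5×0.03 = 382.883 m².
Volume V = 23.1 × 19.5 × 3.4 = 1531.53 m³.
Sabine: RT60 = 0.161 × 1531.53 / 382.883 = 0.64 s.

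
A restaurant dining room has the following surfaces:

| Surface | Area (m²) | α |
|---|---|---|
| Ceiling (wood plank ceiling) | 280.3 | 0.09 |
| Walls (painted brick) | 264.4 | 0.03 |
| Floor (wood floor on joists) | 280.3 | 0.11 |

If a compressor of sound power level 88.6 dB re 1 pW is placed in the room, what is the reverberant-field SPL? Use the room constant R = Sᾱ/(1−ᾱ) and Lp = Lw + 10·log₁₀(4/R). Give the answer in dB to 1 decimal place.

76.2 dB

A = 63.992 sabins; S = 825.0 m².
ᾱ = 63.992/825.0 = 0.0776; R = Sᾱ/(1−ᾱ) = 63.992/(1−0.0776) = 69.376 m².
Lp = 88.6 + 10·log₁₀(4/69.376) = 88.6 + (-12.39) = 76.2 dB.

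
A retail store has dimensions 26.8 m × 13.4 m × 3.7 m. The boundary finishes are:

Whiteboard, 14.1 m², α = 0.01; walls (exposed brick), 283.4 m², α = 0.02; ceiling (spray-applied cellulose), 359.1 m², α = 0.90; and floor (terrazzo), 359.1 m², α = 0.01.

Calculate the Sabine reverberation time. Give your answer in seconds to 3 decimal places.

0.643 sec

Total absorption A = 14.1*0.01 + 283.4*0.02 + 359.1*0.90 + 359.1*0.01
  = 0.141 + 5.668 + 323.190 + 3.591 = 332.590 m² sabins.
Room volume: 1328.744 m³.
T = 0.161 V/A = 0.161·1328.744/332.590 = 0.643 s.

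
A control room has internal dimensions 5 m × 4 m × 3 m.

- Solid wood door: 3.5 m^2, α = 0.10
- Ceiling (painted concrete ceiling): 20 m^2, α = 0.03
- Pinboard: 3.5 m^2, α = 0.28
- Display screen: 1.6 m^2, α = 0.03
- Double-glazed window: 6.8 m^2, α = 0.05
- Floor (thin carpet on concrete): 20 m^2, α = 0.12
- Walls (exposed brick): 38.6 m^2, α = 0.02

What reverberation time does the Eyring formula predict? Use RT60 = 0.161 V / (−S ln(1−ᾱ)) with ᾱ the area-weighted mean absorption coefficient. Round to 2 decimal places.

1.71 s

Total surface area S = 3.5 + 20 + 3.5 + 1.6 + 6.8 + 20 + 38.6 = 94.0 m^2.
Σ(Sᵢαᵢ) = 3.5·0.10 + 20·0.03 + 3.5·0.28 + 1.6·0.03 + 6.8·0.05 + 20·0.12 + 38.6·0.02 = 5.490.
Mean coefficient ᾱ = A/S = 0.0584.
−S·ln(1−ᾱ) = −94.0 × ln(1 − 0.0584) = 5.656.
V = 5 × 4 × 3 = 60 m³.
T = 0.161·V/[−S·ln(1−ᾱ)] = 0.161·60/5.656 = 1.71 s.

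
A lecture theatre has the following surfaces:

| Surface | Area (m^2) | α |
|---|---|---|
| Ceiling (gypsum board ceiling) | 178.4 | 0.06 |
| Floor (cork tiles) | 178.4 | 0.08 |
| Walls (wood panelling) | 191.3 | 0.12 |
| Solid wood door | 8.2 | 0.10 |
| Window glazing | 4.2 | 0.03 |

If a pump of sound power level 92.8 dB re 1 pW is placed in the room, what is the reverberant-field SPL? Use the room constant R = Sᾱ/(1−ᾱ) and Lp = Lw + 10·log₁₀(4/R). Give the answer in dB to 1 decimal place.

A = 48.878 sabins; S = 560.5 m^2.
ᾱ = 48.878/560.5 = 0.0872; R = Sᾱ/(1−ᾱ) = 48.878/(1−0.0872) = 53.547 m^2.
Lp = Lw + 10 log₁₀(4/R) = 92.8 -11.27 = 81.5 dB.

81.5 dB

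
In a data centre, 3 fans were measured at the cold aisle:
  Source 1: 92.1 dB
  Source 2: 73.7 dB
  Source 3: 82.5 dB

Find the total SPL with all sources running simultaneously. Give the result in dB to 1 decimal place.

Σ 10^(Lᵢ/10) = 1.823e+09.
Combined level = 10 log₁₀(1.823e+09) = 92.6 dB.

92.6 dB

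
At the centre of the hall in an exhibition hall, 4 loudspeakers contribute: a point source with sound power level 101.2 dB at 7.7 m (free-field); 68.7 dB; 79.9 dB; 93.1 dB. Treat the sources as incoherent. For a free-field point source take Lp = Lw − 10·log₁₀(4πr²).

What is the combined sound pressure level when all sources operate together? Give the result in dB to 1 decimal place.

93.4 dB

Source at 7.7 m: Lp = 101.2 − 10·log₁₀(4π·7.7²) = 101.2 − 10·log₁₀(745.060) = 72.5 dB.
Converting to relative power and adding: 10^(72.5/10) + 10^(68.7/10) + 10^(79.9/10) + 10^(93.1/10) = 2.165e+09.
Combined level = 10 log₁₀(2.165e+09) = 93.4 dB.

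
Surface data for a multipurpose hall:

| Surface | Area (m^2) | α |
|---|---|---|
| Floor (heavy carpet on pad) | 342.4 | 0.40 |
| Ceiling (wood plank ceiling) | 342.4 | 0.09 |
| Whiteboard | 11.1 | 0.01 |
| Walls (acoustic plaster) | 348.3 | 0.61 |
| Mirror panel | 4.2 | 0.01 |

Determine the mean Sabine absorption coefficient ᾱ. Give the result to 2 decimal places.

0.36

Total surface area S = 1048.4 m^2.
Weighted sum Σ Sα = 380.392.
ᾱ = 380.392 / 1048.4 = 0.36.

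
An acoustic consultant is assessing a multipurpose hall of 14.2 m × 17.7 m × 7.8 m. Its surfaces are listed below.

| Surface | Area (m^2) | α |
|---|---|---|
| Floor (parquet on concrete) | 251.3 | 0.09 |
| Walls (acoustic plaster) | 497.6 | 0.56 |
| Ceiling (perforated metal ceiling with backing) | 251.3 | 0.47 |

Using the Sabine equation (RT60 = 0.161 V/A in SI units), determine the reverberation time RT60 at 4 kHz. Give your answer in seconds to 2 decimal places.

Summing Sᵢαᵢ: 22.617 + 278.656 + 118.111 → A = 419.384 sabins.
V = 14.2·17.7·7.8 = 1960.452 m³.
Sabine: RT60 = 0.161 × 1960.452 / 419.384 = 0.75 s.

0.75 s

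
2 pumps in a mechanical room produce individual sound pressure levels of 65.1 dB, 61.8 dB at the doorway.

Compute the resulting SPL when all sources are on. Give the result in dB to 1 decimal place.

66.8 dB

Sum in the linear (power) domain: Σ 10^(Lᵢ/10) = 10^(65.1/10) + 10^(61.8/10) = 4.749e+06.
L_total = 10·log₁₀(4.749e+06) = 66.8 dB.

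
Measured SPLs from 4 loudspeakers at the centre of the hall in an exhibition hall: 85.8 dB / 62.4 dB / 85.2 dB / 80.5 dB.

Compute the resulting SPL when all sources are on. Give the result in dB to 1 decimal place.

Sum in the linear (power) domain: Σ 10^(Lᵢ/10) = 10^(85.8/10) + 10^(62.4/10) + 10^(85.2/10) + 10^(80.5/10) = 8.253e+08.
Back to dB: 10·log₁₀ Σ = 89.2 dB.

89.2 dB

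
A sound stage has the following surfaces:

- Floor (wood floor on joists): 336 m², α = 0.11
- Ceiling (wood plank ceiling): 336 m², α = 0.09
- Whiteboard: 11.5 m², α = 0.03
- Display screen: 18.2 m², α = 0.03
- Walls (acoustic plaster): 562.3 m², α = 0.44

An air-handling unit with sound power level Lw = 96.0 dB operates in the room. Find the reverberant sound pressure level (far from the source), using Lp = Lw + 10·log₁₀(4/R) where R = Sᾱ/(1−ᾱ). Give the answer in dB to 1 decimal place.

75.8 dB

A = 315.503 sabins; S = 1264.0 m².
ᾱ = 0.2496, so room constant R = A/(1−ᾱ) = 420.446 m².
Lp = 96.0 + 10·log₁₀(4/420.446) = 96.0 + (-20.22) = 75.8 dB.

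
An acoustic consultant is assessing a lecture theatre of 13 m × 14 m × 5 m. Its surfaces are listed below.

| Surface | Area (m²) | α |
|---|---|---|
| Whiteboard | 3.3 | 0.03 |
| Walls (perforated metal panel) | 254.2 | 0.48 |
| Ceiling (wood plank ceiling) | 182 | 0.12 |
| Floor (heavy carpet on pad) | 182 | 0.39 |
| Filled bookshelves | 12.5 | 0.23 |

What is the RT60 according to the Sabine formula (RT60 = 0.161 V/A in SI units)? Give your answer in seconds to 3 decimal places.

A = Σ Sᵢαᵢ = 3.3×0.03 + 254.2×0.48 + 182×0.12 + 182×0.39 + 12.5×0.23 = 217.810 sabins.
Volume V = 13 × 14 × 5 = 910 m³.
Sabine: RT60 = 0.161 × 910 / 217.810 = 0.673 s.

0.673 s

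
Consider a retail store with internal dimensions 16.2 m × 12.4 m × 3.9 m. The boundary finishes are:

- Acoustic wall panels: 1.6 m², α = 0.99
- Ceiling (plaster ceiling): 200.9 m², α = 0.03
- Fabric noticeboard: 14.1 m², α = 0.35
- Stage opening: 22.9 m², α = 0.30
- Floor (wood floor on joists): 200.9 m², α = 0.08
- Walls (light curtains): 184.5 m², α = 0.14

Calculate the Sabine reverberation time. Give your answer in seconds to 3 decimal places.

2.057 sec

Equivalent absorption area: A = 1.6×0.99 + 200.9×0.03 + 14.1×0.35 + 22.9×0.30 + 200.9×0.08 + 184.5×0.14 = 61.318 m².
V = 16.2·12.4·3.9 = 783.432 m³.
RT60 = 0.161 · V / A = 0.161 × 783.432 / 61.318 = 2.057 s.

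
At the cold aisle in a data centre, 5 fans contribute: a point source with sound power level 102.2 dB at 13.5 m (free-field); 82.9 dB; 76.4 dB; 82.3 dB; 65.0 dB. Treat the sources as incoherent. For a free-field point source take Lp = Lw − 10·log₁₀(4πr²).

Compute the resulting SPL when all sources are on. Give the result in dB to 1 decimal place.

86.2 dB

Source at 13.5 m: Lp = 102.2 − 10·log₁₀(4π·13.5²) = 102.2 − 10·log₁₀(2290.221) = 68.6 dB.
Sum in the linear (power) domain: Σ 10^(Lᵢ/10) = 10^(68.6/10) + 10^(82.9/10) + 10^(76.4/10) + 10^(82.3/10) + 10^(65.0/10) = 4.189e+08.
Back to dB: 10·log₁₀ Σ = 86.2 dB.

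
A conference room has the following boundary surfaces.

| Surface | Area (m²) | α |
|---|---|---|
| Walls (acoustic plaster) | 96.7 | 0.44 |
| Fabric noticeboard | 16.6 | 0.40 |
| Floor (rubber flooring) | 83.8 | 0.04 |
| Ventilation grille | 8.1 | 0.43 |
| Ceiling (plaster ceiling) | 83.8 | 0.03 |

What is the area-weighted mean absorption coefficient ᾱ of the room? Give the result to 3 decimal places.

Total surface area S = 289.0 m².
A = 96.7·0.44 + 16.6·0.40 + 83.8·0.04 + 8.1·0.43 + 83.8·0.03 = 58.537 sabins.
ᾱ = 58.537 / 289.0 = 0.203.

0.203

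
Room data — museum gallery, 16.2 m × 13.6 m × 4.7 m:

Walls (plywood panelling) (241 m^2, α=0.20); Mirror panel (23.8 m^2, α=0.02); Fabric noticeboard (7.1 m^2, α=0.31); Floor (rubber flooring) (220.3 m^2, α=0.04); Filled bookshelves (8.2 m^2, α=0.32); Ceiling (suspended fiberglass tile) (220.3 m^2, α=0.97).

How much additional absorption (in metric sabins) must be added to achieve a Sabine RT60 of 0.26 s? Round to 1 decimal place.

365.2 sabins

Equivalent absorption area: A₁ = 241×0.20 + 23.8×0.02 + 7.1×0.31 + 220.3×0.04 + 8.2×0.32 + 220.3×0.97 = 276.004 m^2.
Target A₂ = 0.161·1035.504/0.26 = 641.216 sabins (V = 1035.504 m³).
Additional absorption ΔA = 641.216 − 276.004 = 365.2 sabins.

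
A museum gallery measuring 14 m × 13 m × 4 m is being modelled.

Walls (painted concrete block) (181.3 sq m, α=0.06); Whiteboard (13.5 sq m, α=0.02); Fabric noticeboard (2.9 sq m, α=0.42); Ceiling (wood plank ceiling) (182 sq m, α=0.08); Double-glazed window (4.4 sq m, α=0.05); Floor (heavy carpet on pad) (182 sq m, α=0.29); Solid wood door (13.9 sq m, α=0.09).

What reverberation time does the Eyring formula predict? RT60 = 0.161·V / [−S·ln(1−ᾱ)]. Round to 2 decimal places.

S = Σ Sᵢ = 580.0 sq m.
Absorption A = 181.3·0.06 + 13.5·0.02 + 2.9·0.42 + 182·0.08 + 4.4·0.05 + 182·0.29 + 13.9·0.09 = 81.177 sabins.
Mean coefficient ᾱ = A/S = 0.1400.
−S·ln(1−ᾱ) = −580.0 × ln(1 − 0.1400) = 87.477.
V = 14 × 13 × 4 = 728 m³.
T = 0.161·V/[−S·ln(1−ᾱ)] = 0.161·728/87.477 = 1.34 s.

1.34 s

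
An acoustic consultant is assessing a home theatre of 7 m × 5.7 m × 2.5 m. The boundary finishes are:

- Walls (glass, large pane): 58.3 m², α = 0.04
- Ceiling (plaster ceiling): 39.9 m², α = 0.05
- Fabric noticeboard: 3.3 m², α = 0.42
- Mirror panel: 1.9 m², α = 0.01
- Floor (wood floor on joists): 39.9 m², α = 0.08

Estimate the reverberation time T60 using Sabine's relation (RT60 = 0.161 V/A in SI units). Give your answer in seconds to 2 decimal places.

Summing Sᵢαᵢ: 2.332 + 1.995 + 1.386 + 0.019 + 3.192 → A = 8.924 sabins.
Room volume: 99.75 m³.
RT60 = 0.161 · V / A = 0.161 × 99.75 / 8.924 = 1.80 s.

1.80 seconds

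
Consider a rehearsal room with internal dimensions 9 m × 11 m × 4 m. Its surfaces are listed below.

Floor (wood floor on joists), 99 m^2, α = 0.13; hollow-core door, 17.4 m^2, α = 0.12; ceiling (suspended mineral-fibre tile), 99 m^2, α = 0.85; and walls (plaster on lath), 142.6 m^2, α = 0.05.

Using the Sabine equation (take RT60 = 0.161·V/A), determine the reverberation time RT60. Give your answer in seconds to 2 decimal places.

A = Σ Sᵢαᵢ = 99×0.13 + 17.4×0.12 + 99×0.85 + 142.6×0.05 = 106.238 sabins.
V = 9·11·4 = 396 m³.
RT60 = 0.161 · V / A = 0.161 × 396 / 106.238 = 0.60 s.

0.60 s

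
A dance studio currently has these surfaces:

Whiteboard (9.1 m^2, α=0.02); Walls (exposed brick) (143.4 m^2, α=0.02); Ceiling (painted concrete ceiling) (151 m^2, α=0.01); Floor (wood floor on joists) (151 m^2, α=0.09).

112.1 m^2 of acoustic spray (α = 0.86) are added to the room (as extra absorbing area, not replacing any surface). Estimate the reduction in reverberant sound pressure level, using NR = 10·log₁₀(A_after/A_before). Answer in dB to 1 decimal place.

Equivalent absorption area: A_before = 9.1*0.02 + 143.4*0.02 + 151*0.01 + 151*0.09 = 18.150 m^2.
Treatment contributes 112.1·0.86 = 96.406 sabins.
New total A_after = 114.556 sabins.
NR = 10·log₁₀(114.556/18.150) = 8.0 dB.

8.0 dB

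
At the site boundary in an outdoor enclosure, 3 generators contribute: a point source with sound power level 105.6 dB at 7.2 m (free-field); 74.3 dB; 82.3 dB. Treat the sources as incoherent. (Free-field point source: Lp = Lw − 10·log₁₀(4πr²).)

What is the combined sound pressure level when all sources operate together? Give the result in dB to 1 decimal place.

84.0 dB

Source at 7.2 m: Lp = 105.6 − 10·log₁₀(4π·7.2²) = 105.6 − 10·log₁₀(651.441) = 77.5 dB.
Sum in the linear (power) domain: Σ 10^(Lᵢ/10) = 10^(77.5/10) + 10^(74.3/10) + 10^(82.3/10) = 2.53e+08.
Combined level = 10 log₁₀(2.53e+08) = 84.0 dB.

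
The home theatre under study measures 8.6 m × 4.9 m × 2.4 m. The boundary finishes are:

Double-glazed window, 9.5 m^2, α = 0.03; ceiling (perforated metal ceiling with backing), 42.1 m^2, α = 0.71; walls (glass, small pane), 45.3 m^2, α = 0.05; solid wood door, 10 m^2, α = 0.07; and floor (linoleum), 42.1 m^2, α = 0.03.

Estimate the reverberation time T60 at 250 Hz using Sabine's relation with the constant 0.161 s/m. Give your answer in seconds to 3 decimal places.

0.473 sec

A = Σ Sᵢαᵢ = 9.5*0.03 + 42.1*0.71 + 45.3*0.05 + 10*0.07 + 42.1*0.03 = 34.404 sabins.
Room volume: 101.136 m³.
T = 0.161 V/A = 0.161·101.136/34.404 = 0.473 s.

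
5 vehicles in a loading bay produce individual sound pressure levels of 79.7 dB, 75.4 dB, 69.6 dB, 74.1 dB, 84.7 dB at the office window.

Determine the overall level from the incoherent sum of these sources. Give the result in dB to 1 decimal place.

86.6 dB

Sum in the linear (power) domain: Σ 10^(Lᵢ/10) = 10^(79.7/10) + 10^(75.4/10) + 10^(69.6/10) + 10^(74.1/10) + 10^(84.7/10) = 4.579e+08.
Back to dB: 10·log₁₀ Σ = 86.6 dB.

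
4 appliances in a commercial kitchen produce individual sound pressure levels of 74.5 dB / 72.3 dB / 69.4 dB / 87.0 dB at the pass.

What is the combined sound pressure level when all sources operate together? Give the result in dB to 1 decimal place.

87.4 dB

Sum in the linear (power) domain: Σ 10^(Lᵢ/10) = 10^(74.5/10) + 10^(72.3/10) + 10^(69.4/10) + 10^(87.0/10) = 5.551e+08.
Combined level = 10 log₁₀(5.551e+08) = 87.4 dB.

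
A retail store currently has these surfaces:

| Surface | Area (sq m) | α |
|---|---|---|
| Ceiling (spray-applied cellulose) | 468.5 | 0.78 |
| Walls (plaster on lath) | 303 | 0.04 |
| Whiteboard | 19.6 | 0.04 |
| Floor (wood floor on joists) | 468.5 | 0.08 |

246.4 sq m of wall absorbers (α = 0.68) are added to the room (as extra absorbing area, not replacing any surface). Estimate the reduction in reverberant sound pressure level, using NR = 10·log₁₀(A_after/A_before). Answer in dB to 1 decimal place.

A_before = Σ Sᵢαᵢ = 468.5*0.78 + 303*0.04 + 19.6*0.04 + 468.5*0.08 = 415.814 sabins.
Added absorption = 246.4 × 0.68 = 167.552 sabins.
New total A_after = 583.366 sabins.
NR = 10·log₁₀(583.366/415.814) = 1.5 dB.

1.5 dB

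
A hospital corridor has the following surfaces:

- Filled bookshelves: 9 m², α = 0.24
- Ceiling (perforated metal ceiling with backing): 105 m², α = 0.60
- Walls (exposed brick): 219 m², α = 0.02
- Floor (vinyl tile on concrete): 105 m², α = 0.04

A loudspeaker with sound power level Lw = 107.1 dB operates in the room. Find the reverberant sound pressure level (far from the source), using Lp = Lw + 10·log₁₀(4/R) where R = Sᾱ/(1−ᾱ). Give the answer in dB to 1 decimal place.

93.6 dB

Σ(Sᵢαᵢ) = 9×0.24 + 105×0.60 + 219×0.02 + 105×0.04 = 73.740; total area S = 438.0 m².
ᾱ = 73.740/438.0 = 0.1684; R = Sᾱ/(1−ᾱ) = 73.740/(1−0.1684) = 88.672 m².
Lp = 107.1 + 10·log₁₀(4/88.672) = 107.1 + (-13.46) = 93.6 dB.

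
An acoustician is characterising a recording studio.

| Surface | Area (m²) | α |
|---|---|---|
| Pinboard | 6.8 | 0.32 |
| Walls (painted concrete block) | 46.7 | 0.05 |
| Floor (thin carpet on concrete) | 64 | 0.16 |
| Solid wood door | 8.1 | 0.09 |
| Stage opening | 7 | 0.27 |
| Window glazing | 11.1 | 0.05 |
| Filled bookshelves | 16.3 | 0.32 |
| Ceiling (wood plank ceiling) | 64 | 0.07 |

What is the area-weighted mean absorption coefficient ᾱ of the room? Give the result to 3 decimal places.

0.123

Total surface area S = 224.0 m².
A = 6.8×0.32 + 46.7×0.05 + 64×0.16 + 8.1×0.09 + 7×0.27 + 11.1×0.05 + 16.3×0.32 + 64×0.07 = 27.621 sabins.
ᾱ = 27.621 / 224.0 = 0.123.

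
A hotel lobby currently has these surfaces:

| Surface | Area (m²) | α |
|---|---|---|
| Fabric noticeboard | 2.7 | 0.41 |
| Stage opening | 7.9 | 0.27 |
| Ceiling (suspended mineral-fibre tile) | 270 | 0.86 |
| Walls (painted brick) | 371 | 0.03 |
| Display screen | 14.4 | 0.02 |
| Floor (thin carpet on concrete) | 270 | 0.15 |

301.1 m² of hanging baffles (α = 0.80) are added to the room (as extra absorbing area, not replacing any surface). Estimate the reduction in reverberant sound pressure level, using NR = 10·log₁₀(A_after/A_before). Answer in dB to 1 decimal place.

2.6 dB

Equivalent absorption area: A_before = 2.7*0.41 + 7.9*0.27 + 270*0.86 + 371*0.03 + 14.4*0.02 + 270*0.15 = 287.358 m².
Added absorption = 301.1 × 0.80 = 240.880 sabins.
A_after = 287.358 + 240.880 = 528.238 sabins.
NR = 10·log₁₀(528.238/287.358) = 2.6 dB.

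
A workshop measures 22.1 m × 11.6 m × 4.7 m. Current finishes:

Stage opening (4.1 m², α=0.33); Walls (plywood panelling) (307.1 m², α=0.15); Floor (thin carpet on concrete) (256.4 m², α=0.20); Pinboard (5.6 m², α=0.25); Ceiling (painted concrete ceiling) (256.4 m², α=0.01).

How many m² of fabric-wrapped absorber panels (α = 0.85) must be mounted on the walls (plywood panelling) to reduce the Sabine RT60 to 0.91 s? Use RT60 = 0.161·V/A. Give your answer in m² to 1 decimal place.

157.9

A₁ = Σ Sᵢαᵢ = 4.1·0.33 + 307.1·0.15 + 256.4·0.20 + 5.6·0.25 + 256.4·0.01 = 102.662 sabins.
V = 1204.892 m³. Target absorption A₂ = 0.161 × 1204.892 / 0.91 = 213.173 sabins.
ΔA needed = 213.173 − 102.662 = 110.511 sabins.
Each m² of panel replacing the walls (plywood panelling) adds (0.85 − 0.15) = 0.70 sabins.
Panel area = 110.511 / 0.70 = 157.9 m².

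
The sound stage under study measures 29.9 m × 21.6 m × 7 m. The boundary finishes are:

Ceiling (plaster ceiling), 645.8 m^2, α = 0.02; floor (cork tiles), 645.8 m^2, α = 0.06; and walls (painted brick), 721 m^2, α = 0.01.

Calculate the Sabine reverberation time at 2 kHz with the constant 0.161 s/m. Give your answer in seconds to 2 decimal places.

A = Σ Sᵢαᵢ = 645.8*0.02 + 645.8*0.06 + 721*0.01 = 58.874 sabins.
V = 29.9·21.6·7 = 4520.88 m³.
RT60 = 0.161 · V / A = 0.161 × 4520.88 / 58.874 = 12.36 s.

12.36 s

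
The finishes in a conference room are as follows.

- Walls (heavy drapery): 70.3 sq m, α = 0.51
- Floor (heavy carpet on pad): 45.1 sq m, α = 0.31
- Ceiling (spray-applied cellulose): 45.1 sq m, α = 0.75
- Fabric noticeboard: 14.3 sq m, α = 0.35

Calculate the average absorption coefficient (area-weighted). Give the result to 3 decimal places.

0.507

Total surface area S = 174.8 sq m.
A = 70.3*0.51 + 45.1*0.31 + 45.1*0.75 + 14.3*0.35 = 88.664 sabins.
ᾱ = A/S = 0.507.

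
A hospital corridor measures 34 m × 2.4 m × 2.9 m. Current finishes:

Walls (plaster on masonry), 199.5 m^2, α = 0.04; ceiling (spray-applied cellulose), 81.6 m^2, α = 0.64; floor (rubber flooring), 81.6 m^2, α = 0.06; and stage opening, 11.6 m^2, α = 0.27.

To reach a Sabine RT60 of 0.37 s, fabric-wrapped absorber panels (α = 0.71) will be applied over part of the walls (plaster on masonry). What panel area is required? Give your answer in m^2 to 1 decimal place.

51.8

Equivalent absorption area: A₁ = 199.5*0.04 + 81.6*0.64 + 81.6*0.06 + 11.6*0.27 = 68.232 m^2.
Required A₂ = 0.161·236.64/0.37 = 102.970 sabins.
Absorption to add: 102.970 − 68.232 = 34.738 sabins.
Net gain per m^2: Δα = 0.71 − 0.04 = 0.67.
Panel area = 34.738 / 0.67 = 51.8 m^2.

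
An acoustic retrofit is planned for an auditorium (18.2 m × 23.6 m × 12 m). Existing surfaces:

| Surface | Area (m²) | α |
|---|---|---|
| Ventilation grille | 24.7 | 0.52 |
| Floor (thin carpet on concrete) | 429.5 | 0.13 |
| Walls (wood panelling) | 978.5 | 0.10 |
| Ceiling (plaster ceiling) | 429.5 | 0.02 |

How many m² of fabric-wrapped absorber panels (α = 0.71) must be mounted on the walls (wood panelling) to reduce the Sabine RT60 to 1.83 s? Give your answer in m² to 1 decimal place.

Equivalent absorption area: A₁ = 24.7·0.52 + 429.5·0.13 + 978.5·0.10 + 429.5·0.02 = 175.119 m².
V = 5154.24 m³. Target absorption A₂ = 0.161 × 5154.24 / 1.83 = 453.460 sabins.
ΔA needed = 453.460 − 175.119 = 278.341 sabins.
Net gain per m²: Δα = 0.71 − 0.10 = 0.61.
Area = ΔA/Δα = 278.341/0.61 = 456.3 m².

456.3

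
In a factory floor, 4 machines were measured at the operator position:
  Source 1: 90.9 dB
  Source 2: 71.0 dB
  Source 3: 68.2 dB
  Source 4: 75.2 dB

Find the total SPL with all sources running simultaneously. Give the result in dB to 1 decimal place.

91.1 dB

Converting to relative power and adding: 10^(90.9/10) + 10^(71.0/10) + 10^(68.2/10) + 10^(75.2/10) = 1.283e+09.
Combined level = 10 log₁₀(1.283e+09) = 91.1 dB.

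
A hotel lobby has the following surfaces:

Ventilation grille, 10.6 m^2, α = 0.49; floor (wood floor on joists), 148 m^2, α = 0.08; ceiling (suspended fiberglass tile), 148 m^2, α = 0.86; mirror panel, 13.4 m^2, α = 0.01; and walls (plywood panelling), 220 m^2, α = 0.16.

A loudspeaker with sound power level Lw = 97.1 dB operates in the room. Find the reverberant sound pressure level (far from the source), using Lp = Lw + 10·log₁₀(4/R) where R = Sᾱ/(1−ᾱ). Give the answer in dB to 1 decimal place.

78.8 dB

Σ(Sᵢαᵢ) = 10.6×0.49 + 148×0.08 + 148×0.86 + 13.4×0.01 + 220×0.16 = 179.648; total area S = 540.0 m^2.
ᾱ = 179.648/540.0 = 0.3327; R = Sᾱ/(1−ᾱ) = 179.648/(1−0.3327) = 269.216 m^2.
Lp = Lw + 10 log₁₀(4/R) = 97.1 -18.28 = 78.8 dB.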